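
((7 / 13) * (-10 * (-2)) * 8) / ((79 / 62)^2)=4305280 / 81133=53.06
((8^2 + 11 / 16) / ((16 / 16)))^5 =1132665925.64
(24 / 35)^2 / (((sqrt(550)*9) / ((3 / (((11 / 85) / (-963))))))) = -1571616*sqrt(22) / 148225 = -49.73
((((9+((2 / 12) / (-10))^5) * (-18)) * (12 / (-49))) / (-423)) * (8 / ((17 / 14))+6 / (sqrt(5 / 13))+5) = -1378684799803 / 1268492400000 - 6998399999 * sqrt(65) / 62181000000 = -1.99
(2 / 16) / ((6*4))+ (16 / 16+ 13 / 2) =1441 / 192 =7.51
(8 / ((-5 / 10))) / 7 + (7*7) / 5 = 263 / 35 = 7.51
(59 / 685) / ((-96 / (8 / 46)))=-59 / 378120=-0.00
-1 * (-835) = 835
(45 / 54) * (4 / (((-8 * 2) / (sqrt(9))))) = -5 / 8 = -0.62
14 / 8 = 7 / 4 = 1.75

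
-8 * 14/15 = -7.47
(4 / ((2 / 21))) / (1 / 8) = 336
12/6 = 2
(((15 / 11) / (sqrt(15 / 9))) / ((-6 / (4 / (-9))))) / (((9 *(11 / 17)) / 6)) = 68 *sqrt(15) / 3267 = 0.08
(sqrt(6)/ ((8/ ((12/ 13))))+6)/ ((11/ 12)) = 18*sqrt(6)/ 143+72/ 11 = 6.85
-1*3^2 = -9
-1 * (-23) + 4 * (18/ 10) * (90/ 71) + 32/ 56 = 16251/ 497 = 32.70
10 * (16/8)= 20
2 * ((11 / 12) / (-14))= -11 / 84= -0.13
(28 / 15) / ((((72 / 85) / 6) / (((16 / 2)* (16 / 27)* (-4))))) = -60928 / 243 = -250.73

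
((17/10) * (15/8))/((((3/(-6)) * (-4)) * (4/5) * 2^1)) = 255/256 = 1.00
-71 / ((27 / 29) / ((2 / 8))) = -19.06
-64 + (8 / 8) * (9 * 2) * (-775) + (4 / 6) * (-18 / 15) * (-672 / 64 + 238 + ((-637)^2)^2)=-658593996424 / 5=-131718799284.80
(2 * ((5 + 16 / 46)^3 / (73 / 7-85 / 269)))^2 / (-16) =-12278104027645778721 / 214709929372608784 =-57.18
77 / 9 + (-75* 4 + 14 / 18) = -872 / 3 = -290.67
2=2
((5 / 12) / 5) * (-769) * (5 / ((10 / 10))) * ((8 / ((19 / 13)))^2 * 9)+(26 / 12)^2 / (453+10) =-519885526511 / 6017148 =-86400.65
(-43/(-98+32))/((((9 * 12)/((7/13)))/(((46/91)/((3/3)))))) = 989/602316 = 0.00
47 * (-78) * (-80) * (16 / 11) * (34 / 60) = 2659072 / 11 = 241733.82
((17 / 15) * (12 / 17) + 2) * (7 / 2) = 49 / 5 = 9.80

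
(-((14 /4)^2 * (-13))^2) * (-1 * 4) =405769 /4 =101442.25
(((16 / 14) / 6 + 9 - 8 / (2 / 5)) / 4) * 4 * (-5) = 1135 / 21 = 54.05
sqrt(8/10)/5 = 2*sqrt(5)/25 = 0.18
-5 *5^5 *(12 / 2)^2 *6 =-3375000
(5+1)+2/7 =44/7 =6.29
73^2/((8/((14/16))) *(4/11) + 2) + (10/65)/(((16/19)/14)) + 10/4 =10722573/10660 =1005.87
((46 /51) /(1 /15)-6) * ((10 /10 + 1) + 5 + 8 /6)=62.75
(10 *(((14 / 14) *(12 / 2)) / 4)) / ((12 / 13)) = 65 / 4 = 16.25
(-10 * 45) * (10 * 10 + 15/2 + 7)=-51525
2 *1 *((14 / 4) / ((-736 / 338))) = -1183 / 368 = -3.21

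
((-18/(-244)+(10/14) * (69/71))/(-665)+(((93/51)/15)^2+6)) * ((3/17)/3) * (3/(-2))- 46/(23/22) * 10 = -2618074362565927/5943002097900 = -440.53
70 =70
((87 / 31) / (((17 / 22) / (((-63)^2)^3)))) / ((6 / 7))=139614980432697 / 527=264924061542.12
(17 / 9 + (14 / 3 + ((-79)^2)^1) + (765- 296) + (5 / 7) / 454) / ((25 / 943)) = 181156869881 / 715050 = 253348.53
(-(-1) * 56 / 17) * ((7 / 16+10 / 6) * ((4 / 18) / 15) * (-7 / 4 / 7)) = -707 / 27540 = -0.03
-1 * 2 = -2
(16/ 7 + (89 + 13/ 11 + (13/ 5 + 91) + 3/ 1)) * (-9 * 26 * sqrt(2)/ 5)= -17033094 * sqrt(2)/ 1925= -12513.47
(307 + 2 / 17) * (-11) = -57431 / 17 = -3378.29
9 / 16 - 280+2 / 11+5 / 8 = -49039 / 176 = -278.63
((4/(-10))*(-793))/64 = 793/160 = 4.96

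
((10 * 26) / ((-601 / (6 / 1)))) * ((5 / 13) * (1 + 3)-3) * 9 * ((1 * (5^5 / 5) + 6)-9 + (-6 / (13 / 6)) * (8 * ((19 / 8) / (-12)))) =167094360 / 7813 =21386.71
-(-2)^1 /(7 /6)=12 /7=1.71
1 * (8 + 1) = 9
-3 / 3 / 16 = -1 / 16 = -0.06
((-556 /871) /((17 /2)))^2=1236544 /219247249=0.01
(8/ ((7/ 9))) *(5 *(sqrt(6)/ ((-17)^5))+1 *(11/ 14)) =396/ 49 - 360 *sqrt(6)/ 9938999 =8.08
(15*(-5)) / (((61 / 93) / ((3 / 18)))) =-2325 / 122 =-19.06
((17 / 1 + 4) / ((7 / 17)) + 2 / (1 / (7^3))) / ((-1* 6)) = -122.83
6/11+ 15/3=61/11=5.55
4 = 4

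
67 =67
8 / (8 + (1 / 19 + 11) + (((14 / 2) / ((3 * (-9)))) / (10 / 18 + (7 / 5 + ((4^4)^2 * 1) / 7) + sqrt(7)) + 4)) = 5213458835238488784 / 15022975180055088901 - 668644200 * sqrt(7) / 15022975180055088901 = 0.35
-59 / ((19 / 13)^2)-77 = -37768 / 361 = -104.62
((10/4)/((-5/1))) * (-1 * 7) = 7/2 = 3.50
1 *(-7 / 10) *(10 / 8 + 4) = -147 / 40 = -3.68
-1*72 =-72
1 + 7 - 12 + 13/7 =-15/7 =-2.14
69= 69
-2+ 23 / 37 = -51 / 37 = -1.38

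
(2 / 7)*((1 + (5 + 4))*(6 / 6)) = 20 / 7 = 2.86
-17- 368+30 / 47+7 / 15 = -270646 / 705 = -383.90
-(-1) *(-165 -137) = -302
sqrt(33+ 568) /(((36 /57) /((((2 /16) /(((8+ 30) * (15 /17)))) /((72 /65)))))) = 221 * sqrt(601) /41472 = 0.13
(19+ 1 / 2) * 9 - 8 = 335 / 2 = 167.50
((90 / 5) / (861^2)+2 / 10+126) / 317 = 51974849 / 130554865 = 0.40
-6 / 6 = -1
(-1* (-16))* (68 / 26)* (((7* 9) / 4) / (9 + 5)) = 612 / 13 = 47.08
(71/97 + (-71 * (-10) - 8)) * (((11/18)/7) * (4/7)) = 1499630/42777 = 35.06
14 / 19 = 0.74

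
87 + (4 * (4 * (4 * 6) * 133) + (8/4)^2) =51163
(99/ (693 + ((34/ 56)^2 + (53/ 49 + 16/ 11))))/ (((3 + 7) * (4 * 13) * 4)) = 53361/ 780192790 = 0.00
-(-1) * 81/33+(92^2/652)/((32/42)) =19.49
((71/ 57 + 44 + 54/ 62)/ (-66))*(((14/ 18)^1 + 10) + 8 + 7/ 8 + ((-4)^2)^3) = -137199401/ 47709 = -2875.76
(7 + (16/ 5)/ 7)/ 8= 261/ 280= 0.93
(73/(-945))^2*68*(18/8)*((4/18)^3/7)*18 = 1449488/56260575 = 0.03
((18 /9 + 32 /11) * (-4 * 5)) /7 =-1080 /77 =-14.03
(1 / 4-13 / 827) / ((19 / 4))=775 / 15713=0.05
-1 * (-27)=27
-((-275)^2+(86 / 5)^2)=-1898021 / 25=-75920.84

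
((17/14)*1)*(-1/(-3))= 17/42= 0.40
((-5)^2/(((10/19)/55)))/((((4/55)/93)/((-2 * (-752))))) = 5024464500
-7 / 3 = -2.33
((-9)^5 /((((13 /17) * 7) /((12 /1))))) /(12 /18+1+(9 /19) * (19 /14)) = -72275976 /1261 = -57316.40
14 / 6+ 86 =265 / 3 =88.33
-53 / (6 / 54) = -477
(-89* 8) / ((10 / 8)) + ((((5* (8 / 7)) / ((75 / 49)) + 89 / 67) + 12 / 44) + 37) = -5828921 / 11055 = -527.27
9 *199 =1791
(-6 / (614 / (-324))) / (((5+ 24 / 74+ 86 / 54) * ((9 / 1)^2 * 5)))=5994 / 5303425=0.00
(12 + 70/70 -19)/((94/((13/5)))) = -39/235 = -0.17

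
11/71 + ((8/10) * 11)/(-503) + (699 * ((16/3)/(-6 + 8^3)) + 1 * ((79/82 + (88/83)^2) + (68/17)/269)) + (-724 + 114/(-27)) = -718.61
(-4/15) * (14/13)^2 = -784/2535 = -0.31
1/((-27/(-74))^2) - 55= -47.49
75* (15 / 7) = 1125 / 7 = 160.71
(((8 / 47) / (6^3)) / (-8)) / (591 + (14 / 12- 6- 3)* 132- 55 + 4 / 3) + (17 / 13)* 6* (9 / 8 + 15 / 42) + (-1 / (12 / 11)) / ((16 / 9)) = 20397113239 / 1835346240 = 11.11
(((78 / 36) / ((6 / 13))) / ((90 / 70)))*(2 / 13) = 91 / 162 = 0.56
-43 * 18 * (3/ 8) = -1161/ 4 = -290.25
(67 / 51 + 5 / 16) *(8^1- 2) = 1327 / 136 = 9.76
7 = 7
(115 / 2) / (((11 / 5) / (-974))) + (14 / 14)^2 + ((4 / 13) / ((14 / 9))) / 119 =-3032271408 / 119119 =-25455.82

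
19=19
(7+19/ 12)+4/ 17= 1799/ 204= 8.82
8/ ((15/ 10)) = 16/ 3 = 5.33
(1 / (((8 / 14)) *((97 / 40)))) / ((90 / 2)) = 14 / 873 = 0.02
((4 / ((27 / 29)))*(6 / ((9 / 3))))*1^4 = 232 / 27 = 8.59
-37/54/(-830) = 37/44820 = 0.00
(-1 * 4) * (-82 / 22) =164 / 11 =14.91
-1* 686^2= -470596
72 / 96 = 3 / 4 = 0.75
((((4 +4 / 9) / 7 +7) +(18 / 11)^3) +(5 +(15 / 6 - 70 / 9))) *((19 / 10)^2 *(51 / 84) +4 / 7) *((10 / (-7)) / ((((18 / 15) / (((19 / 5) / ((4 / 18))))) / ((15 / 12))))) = -96466749669 / 116872448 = -825.40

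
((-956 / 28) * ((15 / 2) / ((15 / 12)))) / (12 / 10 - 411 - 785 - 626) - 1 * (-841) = 26801209 / 31864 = 841.11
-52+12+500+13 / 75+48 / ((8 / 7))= 37663 / 75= 502.17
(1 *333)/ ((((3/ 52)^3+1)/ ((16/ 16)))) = 46822464/ 140635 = 332.94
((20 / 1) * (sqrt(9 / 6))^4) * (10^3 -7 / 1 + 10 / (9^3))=3619535 / 81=44685.62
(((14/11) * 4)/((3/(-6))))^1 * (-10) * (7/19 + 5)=114240/209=546.60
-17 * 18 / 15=-102 / 5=-20.40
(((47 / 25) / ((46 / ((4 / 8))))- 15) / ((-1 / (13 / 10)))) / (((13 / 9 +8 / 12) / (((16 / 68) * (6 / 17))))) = 12093003 / 15786625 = 0.77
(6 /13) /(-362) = -3 /2353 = -0.00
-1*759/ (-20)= 759/ 20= 37.95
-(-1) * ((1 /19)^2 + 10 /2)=1806 /361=5.00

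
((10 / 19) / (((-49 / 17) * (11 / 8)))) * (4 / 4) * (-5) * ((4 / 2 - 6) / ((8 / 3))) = -10200 / 10241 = -1.00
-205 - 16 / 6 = -623 / 3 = -207.67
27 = 27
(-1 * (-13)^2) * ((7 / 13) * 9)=-819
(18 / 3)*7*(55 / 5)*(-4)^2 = 7392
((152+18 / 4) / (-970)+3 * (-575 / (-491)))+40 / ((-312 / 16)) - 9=-286024877 / 37149060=-7.70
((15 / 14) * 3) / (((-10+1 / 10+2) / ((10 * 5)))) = -11250 / 553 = -20.34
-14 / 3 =-4.67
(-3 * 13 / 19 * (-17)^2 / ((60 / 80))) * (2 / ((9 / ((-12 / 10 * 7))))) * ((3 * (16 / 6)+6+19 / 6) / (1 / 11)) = 238374136 / 855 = 278800.16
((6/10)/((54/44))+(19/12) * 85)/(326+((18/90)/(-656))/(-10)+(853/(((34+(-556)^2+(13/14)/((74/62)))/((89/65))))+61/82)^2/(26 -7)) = 134636544737913047338875017080/324977839983261209100800586339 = 0.41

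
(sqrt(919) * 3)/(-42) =-sqrt(919)/14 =-2.17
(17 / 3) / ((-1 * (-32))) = 17 / 96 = 0.18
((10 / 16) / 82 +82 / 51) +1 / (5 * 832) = 1.62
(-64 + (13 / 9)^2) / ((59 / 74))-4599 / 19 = -492029 / 1539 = -319.71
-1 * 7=-7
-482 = -482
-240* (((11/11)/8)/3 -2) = 470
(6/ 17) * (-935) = -330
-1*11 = -11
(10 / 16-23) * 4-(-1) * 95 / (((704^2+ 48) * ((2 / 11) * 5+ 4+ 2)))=-89.50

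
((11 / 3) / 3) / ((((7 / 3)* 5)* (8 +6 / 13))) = 13 / 1050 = 0.01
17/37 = 0.46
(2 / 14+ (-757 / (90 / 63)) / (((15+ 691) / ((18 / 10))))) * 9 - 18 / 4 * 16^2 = -287346033 / 247100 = -1162.87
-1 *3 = -3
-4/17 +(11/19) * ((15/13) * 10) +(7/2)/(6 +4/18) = 470783/67184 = 7.01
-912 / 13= -70.15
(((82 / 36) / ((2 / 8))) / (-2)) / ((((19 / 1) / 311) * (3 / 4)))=-51004 / 513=-99.42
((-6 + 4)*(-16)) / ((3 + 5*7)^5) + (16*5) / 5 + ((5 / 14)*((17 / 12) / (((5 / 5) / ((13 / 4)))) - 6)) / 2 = 52416541075 / 3327877056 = 15.75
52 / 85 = 0.61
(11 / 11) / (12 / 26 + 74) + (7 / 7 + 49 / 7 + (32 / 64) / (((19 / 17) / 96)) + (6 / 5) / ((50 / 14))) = 117931339 / 2299000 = 51.30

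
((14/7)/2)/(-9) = -1/9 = -0.11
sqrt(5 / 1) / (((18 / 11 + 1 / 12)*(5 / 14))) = 3.64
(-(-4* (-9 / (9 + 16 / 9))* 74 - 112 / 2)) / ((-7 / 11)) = 203984 / 679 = 300.42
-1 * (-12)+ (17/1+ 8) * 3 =87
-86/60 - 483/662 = -2.16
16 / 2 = 8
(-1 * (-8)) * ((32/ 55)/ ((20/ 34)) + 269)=593976/ 275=2159.91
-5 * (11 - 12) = 5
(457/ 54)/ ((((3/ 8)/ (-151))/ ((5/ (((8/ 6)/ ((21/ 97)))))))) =-2415245/ 873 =-2766.60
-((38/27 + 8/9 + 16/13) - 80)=26842/351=76.47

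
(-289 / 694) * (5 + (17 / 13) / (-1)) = -6936 / 4511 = -1.54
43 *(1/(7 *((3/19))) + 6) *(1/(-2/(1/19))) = -6235/798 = -7.81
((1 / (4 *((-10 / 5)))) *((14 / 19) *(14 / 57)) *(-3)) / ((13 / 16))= 392 / 4693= 0.08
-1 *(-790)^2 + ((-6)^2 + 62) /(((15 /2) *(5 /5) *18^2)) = -758281451 /1215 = -624099.96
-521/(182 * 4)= -521/728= -0.72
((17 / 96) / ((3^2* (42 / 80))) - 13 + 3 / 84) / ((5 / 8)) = -58636 / 2835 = -20.68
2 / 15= 0.13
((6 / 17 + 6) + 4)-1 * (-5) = 261 / 17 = 15.35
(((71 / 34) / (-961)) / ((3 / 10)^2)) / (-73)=3550 / 10733409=0.00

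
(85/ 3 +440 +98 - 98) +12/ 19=26731/ 57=468.96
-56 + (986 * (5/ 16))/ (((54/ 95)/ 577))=135094783/ 432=312719.41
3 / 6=1 / 2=0.50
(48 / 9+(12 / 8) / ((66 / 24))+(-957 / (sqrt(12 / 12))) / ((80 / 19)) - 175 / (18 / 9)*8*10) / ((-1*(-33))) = -218.83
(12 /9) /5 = 4 /15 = 0.27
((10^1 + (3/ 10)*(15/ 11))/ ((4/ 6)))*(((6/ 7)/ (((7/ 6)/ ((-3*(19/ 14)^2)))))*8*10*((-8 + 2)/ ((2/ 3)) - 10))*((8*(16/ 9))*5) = 180945907200/ 26411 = 6851156.99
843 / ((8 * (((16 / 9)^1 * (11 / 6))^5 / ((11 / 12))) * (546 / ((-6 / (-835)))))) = 4032042867 / 1166537009397760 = 0.00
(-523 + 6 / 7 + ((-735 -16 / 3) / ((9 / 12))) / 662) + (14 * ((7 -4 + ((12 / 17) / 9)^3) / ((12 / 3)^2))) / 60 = -77244810572357 / 147529136160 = -523.59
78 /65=6 /5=1.20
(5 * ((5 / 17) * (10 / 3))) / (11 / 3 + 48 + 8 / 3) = 0.09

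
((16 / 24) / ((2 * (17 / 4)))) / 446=2 / 11373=0.00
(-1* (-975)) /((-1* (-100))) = 39 /4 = 9.75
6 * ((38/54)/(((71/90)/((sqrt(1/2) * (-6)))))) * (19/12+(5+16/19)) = -8465 * sqrt(2)/71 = -168.61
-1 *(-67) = 67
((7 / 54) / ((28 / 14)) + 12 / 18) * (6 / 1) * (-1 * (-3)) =13.17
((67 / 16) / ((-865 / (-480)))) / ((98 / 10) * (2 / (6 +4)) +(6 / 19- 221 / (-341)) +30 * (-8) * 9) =-485925 / 451081238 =-0.00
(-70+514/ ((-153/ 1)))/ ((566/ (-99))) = 61732/ 4811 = 12.83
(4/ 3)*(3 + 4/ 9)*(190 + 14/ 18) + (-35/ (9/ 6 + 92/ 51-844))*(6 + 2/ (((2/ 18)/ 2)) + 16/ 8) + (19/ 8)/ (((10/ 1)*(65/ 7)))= 95138041996169/ 108354963600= 878.02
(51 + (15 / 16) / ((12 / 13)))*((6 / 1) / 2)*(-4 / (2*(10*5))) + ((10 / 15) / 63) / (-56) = -13213201 / 2116800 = -6.24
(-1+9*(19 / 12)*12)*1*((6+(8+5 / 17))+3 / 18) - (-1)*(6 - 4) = 7381 / 3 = 2460.33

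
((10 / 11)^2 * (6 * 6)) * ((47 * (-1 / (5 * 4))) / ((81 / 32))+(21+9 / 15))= 669760 / 1089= 615.02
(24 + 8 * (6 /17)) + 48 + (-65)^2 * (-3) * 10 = -2153478 /17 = -126675.18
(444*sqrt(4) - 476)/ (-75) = -412/ 75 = -5.49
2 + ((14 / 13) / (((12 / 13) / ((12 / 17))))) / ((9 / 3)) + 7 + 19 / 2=1915 / 102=18.77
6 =6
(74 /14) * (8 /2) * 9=190.29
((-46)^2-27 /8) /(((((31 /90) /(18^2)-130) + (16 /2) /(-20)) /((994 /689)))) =-61234520130 /2619876337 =-23.37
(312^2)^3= 922417564483584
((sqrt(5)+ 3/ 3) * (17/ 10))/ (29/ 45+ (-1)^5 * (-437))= 153/ 39388+ 153 * sqrt(5)/ 39388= 0.01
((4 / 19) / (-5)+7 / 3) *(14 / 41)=0.78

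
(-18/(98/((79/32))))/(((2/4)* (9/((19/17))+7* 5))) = -13509/641312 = -0.02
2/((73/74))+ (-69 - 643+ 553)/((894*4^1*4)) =701795/348064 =2.02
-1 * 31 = -31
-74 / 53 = -1.40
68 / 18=34 / 9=3.78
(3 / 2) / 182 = 0.01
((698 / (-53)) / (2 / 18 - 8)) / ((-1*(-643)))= 6282 / 2419609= 0.00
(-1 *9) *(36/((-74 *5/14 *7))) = 324/185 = 1.75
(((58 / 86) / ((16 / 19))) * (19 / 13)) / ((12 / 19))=1.85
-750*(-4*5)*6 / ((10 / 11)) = 99000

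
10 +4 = 14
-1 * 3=-3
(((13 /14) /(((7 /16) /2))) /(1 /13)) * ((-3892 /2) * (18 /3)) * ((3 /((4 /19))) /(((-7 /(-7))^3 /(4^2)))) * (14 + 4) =-18510156288 /7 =-2644308041.14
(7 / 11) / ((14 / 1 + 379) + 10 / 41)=287 / 177353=0.00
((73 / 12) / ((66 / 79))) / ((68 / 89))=513263 / 53856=9.53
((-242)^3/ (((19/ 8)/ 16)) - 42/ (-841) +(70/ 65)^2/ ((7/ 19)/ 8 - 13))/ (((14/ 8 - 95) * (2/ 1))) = 1015346976663819108/ 1983311131087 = 511945.38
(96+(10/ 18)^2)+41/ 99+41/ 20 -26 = 72.77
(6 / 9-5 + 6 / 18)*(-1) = 4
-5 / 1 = -5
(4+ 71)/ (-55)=-15/ 11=-1.36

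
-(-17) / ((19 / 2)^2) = 0.19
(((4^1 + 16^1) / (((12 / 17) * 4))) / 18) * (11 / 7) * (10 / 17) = 275 / 756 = 0.36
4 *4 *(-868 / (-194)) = 6944 / 97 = 71.59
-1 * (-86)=86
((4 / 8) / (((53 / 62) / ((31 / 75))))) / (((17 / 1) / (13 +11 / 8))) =22103 / 108120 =0.20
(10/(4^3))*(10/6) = 25/96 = 0.26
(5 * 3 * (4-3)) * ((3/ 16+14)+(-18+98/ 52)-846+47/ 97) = -256470255/ 20176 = -12711.65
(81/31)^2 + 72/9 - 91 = -73202/961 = -76.17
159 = 159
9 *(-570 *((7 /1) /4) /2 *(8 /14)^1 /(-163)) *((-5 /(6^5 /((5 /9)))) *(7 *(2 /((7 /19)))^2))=-857375 /739368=-1.16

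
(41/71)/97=41/6887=0.01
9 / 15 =3 / 5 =0.60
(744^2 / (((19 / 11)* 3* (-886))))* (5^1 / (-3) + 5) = -3382720 / 8417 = -401.89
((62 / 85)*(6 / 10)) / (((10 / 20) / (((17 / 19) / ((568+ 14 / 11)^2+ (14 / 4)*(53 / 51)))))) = 0.00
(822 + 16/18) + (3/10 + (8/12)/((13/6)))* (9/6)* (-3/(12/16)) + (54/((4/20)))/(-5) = 447667/585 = 765.24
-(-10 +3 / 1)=7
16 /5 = 3.20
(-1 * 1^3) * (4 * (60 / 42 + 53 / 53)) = -68 / 7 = -9.71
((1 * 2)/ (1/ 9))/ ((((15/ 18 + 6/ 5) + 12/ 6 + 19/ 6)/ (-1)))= -5/ 2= -2.50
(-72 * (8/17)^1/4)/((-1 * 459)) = 16/867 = 0.02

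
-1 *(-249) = 249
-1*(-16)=16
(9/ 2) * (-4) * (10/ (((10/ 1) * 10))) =-9/ 5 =-1.80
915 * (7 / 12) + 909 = 5771 / 4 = 1442.75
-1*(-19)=19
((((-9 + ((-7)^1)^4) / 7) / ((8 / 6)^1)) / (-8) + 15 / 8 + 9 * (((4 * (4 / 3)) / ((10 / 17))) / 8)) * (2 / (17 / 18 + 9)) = -50301 / 12530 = -4.01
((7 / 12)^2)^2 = 2401 / 20736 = 0.12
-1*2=-2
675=675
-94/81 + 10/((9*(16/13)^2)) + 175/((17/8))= 14439941/176256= 81.93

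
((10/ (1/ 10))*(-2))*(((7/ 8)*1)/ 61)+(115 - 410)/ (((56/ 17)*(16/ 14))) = -317115/ 3904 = -81.23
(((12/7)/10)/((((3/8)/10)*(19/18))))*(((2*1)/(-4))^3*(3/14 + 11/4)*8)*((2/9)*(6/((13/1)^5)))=-15936/345673783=-0.00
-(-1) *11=11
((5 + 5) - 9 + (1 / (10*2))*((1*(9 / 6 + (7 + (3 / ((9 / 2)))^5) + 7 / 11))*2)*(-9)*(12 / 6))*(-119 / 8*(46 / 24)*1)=127481249 / 285120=447.11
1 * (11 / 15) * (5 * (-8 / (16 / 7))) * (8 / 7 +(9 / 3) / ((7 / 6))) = -143 / 3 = -47.67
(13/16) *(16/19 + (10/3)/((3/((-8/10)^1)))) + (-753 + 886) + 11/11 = 45815/342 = 133.96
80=80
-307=-307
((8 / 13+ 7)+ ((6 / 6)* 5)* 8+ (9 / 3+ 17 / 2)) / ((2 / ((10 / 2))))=7685 / 52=147.79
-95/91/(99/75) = -2375/3003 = -0.79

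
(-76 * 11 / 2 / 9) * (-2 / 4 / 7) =209 / 63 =3.32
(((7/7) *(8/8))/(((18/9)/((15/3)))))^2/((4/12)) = 75/4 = 18.75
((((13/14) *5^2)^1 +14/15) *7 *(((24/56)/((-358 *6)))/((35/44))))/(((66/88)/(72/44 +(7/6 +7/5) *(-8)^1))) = 31622756/29602125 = 1.07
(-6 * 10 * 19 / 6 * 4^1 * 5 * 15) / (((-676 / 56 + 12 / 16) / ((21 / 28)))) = 1197000 / 317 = 3776.03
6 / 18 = 1 / 3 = 0.33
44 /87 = 0.51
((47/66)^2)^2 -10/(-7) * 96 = 18249904327/132823152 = 137.40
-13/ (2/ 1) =-13/ 2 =-6.50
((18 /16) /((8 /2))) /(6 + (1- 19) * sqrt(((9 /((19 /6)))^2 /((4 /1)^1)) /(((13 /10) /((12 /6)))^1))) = -4617 * sqrt(65) /4048864- 14079 /8097728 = -0.01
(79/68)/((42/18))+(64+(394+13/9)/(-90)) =11586863/192780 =60.10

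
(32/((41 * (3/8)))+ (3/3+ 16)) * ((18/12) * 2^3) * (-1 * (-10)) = 2289.76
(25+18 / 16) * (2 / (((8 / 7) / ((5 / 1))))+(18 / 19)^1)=8107 / 32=253.34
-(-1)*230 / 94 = 115 / 47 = 2.45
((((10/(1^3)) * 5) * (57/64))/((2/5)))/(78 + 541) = 7125/39616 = 0.18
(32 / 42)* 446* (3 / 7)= 7136 / 49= 145.63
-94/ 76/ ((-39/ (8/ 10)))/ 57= 94/ 211185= 0.00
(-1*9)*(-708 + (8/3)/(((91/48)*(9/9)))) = 578700/91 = 6359.34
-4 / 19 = -0.21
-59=-59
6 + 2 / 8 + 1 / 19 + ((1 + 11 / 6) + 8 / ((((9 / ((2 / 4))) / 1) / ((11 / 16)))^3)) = 518342345 / 56733696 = 9.14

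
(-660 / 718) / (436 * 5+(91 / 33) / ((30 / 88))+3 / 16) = -237600 / 565625681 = -0.00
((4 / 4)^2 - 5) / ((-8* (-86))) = -1 / 172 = -0.01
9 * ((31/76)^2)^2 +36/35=1491947451/1167676160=1.28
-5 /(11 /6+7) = -30 /53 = -0.57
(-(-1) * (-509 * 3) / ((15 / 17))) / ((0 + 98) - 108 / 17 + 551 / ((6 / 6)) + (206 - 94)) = -147101 / 64145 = -2.29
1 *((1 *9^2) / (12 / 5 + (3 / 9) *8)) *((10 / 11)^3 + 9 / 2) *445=7558095825 / 202312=37358.61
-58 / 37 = -1.57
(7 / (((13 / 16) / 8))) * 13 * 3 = 2688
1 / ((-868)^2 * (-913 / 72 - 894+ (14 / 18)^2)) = -81 / 55295388386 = -0.00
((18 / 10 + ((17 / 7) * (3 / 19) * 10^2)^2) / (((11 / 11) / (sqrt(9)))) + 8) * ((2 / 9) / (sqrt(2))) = 391335163 * sqrt(2) / 796005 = 695.26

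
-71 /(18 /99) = -781 /2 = -390.50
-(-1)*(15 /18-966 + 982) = 101 /6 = 16.83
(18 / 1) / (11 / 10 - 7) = -180 / 59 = -3.05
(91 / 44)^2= 8281 / 1936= 4.28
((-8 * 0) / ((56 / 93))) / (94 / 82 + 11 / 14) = 0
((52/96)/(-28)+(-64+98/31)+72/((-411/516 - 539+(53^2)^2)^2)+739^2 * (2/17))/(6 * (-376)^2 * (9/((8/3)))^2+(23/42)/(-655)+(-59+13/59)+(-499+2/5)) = 59920061371230034773978838040755/9019102112379939450261960665945616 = 0.01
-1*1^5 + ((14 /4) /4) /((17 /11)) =-59 /136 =-0.43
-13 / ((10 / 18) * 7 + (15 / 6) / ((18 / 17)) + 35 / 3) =-156 / 215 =-0.73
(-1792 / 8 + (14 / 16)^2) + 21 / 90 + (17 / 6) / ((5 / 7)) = -70091 / 320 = -219.03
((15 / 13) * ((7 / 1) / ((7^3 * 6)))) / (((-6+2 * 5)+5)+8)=5 / 21658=0.00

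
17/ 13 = 1.31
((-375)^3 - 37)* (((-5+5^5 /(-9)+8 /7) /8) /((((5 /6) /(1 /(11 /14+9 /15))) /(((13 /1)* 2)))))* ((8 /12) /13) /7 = 2332759449232 /6111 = 381731214.08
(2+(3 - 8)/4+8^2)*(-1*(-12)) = 777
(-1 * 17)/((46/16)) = -136/23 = -5.91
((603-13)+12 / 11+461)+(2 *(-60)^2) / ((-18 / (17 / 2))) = -25827 / 11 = -2347.91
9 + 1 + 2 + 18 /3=18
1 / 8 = 0.12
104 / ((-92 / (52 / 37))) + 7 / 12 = -10267 / 10212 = -1.01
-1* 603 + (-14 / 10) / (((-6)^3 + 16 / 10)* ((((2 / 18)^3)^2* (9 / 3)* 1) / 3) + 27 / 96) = -14519009007 / 23880541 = -607.98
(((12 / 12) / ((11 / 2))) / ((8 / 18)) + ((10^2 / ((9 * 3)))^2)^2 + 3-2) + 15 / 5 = 2251549777 / 11691702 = 192.58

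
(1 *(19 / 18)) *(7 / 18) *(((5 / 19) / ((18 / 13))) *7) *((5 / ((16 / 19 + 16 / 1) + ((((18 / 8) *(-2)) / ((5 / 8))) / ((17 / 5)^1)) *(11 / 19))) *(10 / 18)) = 1978375 / 20365344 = 0.10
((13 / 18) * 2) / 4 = 13 / 36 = 0.36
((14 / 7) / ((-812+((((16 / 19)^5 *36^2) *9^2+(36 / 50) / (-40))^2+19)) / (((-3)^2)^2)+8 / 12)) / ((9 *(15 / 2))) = 3678639754680600000 / 3029140112005903924461315881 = 0.00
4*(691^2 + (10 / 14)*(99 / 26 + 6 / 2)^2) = 2259596737 / 1183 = 1910056.41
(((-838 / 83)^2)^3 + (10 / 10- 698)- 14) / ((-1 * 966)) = -346076811319877425 / 315824400674454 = -1095.79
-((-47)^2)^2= -4879681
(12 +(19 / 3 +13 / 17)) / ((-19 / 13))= -12662 / 969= -13.07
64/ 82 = 32/ 41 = 0.78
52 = 52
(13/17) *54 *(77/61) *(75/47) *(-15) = -60810750/48739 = -1247.68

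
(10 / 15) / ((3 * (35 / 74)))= 148 / 315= 0.47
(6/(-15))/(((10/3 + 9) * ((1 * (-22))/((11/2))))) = 3/370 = 0.01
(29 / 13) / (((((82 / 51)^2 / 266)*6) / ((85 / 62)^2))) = 24160537275 / 336011728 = 71.90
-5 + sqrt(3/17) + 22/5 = -3/5 + sqrt(51)/17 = -0.18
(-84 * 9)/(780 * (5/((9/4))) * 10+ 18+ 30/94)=-106596/2446583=-0.04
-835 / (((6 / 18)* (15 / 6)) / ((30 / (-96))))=2505 / 8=313.12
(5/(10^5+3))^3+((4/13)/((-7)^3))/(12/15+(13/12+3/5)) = -240021600564957605/664450796983873638557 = -0.00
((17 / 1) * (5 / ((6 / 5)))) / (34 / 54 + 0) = 225 / 2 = 112.50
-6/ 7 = -0.86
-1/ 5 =-0.20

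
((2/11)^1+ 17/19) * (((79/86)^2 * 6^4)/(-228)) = -37914075/7342379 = -5.16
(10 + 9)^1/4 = 19/4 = 4.75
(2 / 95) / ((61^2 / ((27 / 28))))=27 / 4948930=0.00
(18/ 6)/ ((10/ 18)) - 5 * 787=-19648/ 5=-3929.60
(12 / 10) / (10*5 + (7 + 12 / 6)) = 6 / 295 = 0.02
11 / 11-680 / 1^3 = -679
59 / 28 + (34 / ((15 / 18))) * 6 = 34567 / 140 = 246.91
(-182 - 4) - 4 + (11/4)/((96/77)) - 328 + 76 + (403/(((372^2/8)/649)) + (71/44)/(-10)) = -834445019/1964160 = -424.84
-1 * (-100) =100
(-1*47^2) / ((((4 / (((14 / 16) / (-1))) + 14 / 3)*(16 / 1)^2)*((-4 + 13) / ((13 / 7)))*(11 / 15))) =-143585 / 5632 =-25.49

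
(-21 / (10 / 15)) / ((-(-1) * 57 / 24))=-252 / 19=-13.26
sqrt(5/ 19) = sqrt(95)/ 19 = 0.51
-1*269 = -269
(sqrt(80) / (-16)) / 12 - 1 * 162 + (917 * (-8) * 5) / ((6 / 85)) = -1559386 / 3 - sqrt(5) / 48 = -519795.38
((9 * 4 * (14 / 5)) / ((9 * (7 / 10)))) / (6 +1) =16 / 7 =2.29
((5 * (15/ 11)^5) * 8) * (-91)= -17163.04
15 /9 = 5 /3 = 1.67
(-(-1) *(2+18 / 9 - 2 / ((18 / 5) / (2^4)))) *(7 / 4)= -77 / 9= -8.56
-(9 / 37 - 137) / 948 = 1265 / 8769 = 0.14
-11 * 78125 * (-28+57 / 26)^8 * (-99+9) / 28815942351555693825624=0.00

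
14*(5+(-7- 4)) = -84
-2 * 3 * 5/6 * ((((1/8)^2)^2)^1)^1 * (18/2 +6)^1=-0.02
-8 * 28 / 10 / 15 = -112 / 75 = -1.49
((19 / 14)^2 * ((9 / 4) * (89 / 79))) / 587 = 289161 / 36356432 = 0.01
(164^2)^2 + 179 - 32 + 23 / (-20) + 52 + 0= 14467900277 / 20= 723395013.85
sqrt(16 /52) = 2 * sqrt(13) /13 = 0.55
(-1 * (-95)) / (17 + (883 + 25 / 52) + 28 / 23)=113620 / 1078431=0.11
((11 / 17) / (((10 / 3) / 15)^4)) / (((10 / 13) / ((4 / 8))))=172.47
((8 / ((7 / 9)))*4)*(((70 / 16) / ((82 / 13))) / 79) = 1170 / 3239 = 0.36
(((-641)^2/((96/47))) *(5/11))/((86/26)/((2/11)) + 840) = 106.55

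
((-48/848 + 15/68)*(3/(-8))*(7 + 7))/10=-0.09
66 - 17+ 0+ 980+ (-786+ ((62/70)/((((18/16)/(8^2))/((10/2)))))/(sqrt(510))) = 7936 * sqrt(510)/16065+ 243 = 254.16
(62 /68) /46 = 31 /1564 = 0.02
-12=-12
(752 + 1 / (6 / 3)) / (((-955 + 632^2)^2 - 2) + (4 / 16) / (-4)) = 12040 / 2540440703343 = 0.00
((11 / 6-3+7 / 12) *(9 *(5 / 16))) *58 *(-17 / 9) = 17255 / 96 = 179.74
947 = 947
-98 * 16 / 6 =-784 / 3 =-261.33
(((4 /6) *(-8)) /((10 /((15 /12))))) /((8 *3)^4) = -1 /497664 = -0.00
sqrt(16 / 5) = 4 * sqrt(5) / 5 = 1.79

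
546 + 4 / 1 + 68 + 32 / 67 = 41438 / 67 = 618.48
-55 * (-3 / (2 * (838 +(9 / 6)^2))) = 330 / 3361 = 0.10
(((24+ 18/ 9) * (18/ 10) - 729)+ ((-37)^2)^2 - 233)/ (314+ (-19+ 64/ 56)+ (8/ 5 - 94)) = 65563603/ 7131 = 9194.17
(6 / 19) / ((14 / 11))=33 / 133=0.25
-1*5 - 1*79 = -84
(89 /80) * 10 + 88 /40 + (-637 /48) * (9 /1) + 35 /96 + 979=419161 /480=873.25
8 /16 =1 /2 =0.50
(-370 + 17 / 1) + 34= -319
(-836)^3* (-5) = 2921385280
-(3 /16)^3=-27 /4096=-0.01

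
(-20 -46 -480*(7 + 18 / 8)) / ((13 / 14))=-63084 / 13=-4852.62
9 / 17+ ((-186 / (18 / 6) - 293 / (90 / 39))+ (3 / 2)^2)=-189911 / 1020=-186.19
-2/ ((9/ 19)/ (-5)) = 190/ 9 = 21.11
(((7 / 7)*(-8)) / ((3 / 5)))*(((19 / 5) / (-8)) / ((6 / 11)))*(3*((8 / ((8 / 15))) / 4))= 1045 / 8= 130.62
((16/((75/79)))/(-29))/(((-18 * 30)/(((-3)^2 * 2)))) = 0.02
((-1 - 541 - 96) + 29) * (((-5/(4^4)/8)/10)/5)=0.03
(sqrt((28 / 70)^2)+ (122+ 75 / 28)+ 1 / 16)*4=70079 / 140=500.56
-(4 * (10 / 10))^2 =-16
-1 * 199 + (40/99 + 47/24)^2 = -121324895/627264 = -193.42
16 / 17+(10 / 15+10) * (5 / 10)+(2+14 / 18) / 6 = 6185 / 918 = 6.74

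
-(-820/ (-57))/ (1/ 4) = -3280/ 57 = -57.54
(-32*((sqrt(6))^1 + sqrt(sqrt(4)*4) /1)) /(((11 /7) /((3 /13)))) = -1344*sqrt(2) /143-672*sqrt(6) /143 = -24.80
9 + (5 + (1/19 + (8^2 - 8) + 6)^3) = 1638954365/6859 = 238949.46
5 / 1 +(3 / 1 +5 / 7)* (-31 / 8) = -263 / 28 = -9.39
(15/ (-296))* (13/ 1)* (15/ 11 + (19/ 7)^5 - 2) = -661036350/ 6840449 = -96.64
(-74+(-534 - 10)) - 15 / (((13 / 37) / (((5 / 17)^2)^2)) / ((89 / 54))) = -618.53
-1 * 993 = -993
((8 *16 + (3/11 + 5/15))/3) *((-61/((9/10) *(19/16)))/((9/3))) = -41421440/50787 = -815.59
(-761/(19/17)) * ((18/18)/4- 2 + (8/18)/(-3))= 2652085/2052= 1292.44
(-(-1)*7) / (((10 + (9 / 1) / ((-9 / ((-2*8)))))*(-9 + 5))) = -7 / 104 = -0.07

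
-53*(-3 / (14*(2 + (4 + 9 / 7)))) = 53 / 34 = 1.56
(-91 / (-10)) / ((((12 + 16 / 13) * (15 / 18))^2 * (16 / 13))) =0.06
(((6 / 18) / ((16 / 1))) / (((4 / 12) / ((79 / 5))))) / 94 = 79 / 7520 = 0.01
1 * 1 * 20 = 20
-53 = -53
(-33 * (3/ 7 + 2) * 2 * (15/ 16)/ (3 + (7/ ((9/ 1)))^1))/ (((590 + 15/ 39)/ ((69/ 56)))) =-799227/ 9627520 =-0.08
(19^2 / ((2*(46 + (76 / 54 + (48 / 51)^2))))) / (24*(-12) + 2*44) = -2816883 / 150732800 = -0.02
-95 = -95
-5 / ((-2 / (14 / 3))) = 35 / 3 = 11.67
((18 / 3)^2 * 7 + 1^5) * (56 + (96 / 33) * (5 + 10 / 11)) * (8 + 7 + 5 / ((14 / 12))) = 357115.32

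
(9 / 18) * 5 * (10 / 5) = 5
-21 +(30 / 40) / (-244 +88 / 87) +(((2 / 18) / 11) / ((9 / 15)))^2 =-156658922389 / 7458953040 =-21.00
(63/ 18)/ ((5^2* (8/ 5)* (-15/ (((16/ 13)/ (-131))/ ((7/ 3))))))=0.00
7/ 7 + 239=240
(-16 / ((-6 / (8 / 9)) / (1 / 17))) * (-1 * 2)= -128 / 459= -0.28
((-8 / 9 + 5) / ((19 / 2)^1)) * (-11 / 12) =-407 / 1026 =-0.40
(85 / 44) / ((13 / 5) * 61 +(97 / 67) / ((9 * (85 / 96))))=290445 / 23872508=0.01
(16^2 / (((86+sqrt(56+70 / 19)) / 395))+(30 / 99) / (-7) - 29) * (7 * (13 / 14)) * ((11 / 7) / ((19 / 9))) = 145208625783 / 25954418 - 58563648 * sqrt(266) / 1853887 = 5079.54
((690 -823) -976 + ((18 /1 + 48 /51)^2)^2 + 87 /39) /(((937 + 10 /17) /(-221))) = -138553133980 /4606371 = -30078.59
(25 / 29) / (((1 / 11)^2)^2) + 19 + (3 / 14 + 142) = 5189803 / 406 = 12782.77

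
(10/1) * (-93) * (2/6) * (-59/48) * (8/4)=762.08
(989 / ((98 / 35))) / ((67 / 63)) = 44505 / 134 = 332.13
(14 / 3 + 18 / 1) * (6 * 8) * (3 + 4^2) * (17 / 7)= 50203.43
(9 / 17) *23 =207 / 17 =12.18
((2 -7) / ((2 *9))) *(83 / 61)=-415 / 1098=-0.38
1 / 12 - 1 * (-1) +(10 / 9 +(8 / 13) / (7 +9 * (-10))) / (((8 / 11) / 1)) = 50515 / 19422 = 2.60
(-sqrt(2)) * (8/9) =-8 * sqrt(2)/9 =-1.26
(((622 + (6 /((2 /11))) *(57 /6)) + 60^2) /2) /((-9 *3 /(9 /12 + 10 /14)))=-371911 /3024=-122.99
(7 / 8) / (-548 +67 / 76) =-133 / 83162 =-0.00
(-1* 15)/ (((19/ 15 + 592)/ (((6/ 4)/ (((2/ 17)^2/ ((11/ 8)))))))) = -195075/ 51776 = -3.77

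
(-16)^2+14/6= 775/3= 258.33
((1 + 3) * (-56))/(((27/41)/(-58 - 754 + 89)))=2213344/9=245927.11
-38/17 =-2.24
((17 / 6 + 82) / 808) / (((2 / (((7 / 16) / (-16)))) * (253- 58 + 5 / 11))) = -39193 / 5336678400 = -0.00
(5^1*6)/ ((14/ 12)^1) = 180/ 7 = 25.71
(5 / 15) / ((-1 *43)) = -1 / 129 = -0.01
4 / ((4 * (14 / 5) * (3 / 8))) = 20 / 21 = 0.95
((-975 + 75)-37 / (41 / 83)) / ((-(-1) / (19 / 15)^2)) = -14429531 / 9225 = -1564.18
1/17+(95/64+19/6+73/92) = 413147/75072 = 5.50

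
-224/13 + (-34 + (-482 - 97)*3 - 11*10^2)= -37547/13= -2888.23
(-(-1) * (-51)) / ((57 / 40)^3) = -1088000 / 61731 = -17.62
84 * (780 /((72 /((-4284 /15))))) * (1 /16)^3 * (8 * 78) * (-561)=710783073 /32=22211971.03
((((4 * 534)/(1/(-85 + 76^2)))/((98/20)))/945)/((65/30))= 771808/637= 1211.63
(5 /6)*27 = 22.50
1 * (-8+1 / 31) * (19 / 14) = -4693 / 434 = -10.81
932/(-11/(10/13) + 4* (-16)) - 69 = -80.90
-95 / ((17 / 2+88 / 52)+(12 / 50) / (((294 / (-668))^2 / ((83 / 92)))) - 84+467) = -10230060750 / 42461223599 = -0.24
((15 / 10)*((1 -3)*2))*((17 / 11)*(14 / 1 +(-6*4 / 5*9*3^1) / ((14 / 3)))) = 49164 / 385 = 127.70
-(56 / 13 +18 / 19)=-1298 / 247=-5.26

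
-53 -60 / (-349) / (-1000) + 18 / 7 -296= -42316271 / 122150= -346.43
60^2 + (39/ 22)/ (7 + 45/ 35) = 4593873/ 1276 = 3600.21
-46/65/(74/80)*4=-1472/481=-3.06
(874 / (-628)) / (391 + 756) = -437 / 360158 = -0.00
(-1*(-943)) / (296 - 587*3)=-943 / 1465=-0.64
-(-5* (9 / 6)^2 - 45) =225 / 4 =56.25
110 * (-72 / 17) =-7920 / 17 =-465.88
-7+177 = 170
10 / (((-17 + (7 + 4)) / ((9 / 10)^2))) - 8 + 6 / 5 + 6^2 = 27.85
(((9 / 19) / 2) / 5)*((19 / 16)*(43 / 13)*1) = 0.19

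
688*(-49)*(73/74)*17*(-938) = 19621361648/37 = 530307071.57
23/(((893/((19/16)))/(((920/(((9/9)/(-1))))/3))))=-2645/282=-9.38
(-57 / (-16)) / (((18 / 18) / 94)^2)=125913 / 4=31478.25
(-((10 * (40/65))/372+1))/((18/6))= -1229/3627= -0.34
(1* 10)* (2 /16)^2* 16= 5 /2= 2.50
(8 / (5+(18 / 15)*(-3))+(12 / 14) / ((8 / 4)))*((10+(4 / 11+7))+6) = 11051 / 77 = 143.52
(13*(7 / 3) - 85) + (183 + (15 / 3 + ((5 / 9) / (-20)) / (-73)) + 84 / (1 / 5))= 1454161 / 2628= 553.33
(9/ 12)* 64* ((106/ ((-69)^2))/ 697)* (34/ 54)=1696/ 1756809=0.00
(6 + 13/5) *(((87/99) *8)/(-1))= -9976/165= -60.46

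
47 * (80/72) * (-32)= -15040/9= -1671.11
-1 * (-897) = 897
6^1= 6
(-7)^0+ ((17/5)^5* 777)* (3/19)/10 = 3310280417/593750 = 5575.21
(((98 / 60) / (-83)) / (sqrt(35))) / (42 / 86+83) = -301 * sqrt(35) / 44695500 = -0.00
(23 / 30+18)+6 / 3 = 623 / 30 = 20.77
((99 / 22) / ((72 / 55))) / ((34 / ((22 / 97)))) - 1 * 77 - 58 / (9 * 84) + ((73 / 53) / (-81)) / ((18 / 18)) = -61106779649 / 792865584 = -77.07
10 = 10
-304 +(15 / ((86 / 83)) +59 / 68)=-844029 / 2924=-288.66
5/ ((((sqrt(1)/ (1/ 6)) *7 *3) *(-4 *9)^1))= -5/ 4536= -0.00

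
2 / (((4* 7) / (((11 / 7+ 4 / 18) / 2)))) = 113 / 1764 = 0.06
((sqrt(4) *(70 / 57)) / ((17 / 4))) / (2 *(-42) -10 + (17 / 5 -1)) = -1400 / 221901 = -0.01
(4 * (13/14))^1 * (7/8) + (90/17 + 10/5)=717/68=10.54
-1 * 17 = -17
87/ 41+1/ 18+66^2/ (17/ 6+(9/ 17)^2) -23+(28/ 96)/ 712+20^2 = 1778.20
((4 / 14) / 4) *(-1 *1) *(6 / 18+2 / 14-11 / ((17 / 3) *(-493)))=-0.03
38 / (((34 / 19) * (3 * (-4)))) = -361 / 204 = -1.77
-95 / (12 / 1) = -95 / 12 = -7.92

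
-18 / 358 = -9 / 179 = -0.05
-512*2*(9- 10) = 1024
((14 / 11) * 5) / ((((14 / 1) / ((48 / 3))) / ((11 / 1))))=80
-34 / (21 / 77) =-374 / 3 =-124.67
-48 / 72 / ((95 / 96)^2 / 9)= -55296 / 9025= -6.13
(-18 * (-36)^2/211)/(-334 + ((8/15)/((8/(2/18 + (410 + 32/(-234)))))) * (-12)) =2274480/13618573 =0.17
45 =45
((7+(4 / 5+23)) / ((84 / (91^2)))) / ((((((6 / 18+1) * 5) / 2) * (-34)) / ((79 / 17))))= -7196189 / 57800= -124.50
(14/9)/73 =0.02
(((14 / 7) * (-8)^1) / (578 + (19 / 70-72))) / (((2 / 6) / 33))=-36960 / 11813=-3.13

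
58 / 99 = 0.59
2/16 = 1/8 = 0.12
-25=-25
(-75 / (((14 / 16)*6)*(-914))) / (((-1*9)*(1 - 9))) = 25 / 115164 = 0.00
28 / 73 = 0.38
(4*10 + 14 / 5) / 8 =5.35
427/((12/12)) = 427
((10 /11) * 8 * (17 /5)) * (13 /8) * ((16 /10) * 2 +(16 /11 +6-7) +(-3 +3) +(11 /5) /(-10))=417469 /3025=138.01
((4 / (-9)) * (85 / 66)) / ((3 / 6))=-340 / 297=-1.14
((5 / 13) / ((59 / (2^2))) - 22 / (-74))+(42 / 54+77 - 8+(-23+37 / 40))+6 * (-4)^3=-3432456673 / 10216440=-335.97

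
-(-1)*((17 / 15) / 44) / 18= 17 / 11880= 0.00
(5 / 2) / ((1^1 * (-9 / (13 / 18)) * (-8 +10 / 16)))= 130 / 4779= 0.03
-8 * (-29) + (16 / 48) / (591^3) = 143671849417 / 619275213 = 232.00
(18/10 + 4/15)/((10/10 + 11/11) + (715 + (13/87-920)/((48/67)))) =-43152/11838085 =-0.00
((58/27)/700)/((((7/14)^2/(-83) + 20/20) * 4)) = 0.00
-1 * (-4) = 4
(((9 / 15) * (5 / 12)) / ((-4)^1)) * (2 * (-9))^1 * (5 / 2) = 45 / 16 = 2.81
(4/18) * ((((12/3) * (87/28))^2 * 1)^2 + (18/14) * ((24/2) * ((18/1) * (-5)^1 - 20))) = 11825538/2401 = 4925.26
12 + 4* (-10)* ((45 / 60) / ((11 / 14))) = -26.18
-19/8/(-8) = 19/64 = 0.30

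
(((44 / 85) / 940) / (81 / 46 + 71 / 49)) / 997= 24794 / 144085567625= 0.00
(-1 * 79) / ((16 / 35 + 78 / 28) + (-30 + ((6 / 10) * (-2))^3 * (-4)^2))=138250 / 95209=1.45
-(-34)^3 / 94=418.13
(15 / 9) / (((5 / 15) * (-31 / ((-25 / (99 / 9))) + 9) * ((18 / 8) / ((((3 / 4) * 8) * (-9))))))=-1500 / 283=-5.30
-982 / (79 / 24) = -23568 / 79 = -298.33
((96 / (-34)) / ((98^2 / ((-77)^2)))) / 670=-726 / 279055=-0.00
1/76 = 0.01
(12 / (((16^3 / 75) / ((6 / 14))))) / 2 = 675 / 14336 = 0.05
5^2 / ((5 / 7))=35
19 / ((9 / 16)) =304 / 9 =33.78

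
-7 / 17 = -0.41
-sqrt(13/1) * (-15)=15 * sqrt(13)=54.08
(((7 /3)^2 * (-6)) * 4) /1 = -392 /3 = -130.67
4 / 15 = 0.27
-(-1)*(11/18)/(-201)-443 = -1602785/3618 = -443.00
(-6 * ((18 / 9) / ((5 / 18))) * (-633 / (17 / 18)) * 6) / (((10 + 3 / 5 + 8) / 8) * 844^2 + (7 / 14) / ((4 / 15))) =39377664 / 375401497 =0.10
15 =15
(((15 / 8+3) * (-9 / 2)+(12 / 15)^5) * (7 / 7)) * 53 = -57266023 / 50000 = -1145.32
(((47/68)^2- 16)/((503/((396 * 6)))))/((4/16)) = -42634350/145367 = -293.29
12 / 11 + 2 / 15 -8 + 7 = 37 / 165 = 0.22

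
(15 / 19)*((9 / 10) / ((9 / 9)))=27 / 38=0.71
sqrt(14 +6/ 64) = sqrt(902)/ 8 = 3.75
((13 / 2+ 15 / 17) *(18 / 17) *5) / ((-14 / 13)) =-146835 / 4046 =-36.29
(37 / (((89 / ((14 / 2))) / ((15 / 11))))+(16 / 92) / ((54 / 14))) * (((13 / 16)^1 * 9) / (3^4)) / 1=31719961 / 87546096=0.36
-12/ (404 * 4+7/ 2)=-24/ 3239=-0.01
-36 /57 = -12 /19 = -0.63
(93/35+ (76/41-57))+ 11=-59537/1435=-41.49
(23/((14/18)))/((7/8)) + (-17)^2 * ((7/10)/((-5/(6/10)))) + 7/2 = 79747/6125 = 13.02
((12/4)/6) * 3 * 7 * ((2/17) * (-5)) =-105/17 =-6.18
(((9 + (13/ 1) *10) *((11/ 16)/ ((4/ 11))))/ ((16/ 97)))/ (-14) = -1631443/ 14336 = -113.80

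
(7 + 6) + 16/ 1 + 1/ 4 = 117/ 4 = 29.25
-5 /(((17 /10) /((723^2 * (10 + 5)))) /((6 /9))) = -261364500 /17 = -15374382.35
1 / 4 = 0.25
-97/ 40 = -2.42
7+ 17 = 24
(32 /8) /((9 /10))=40 /9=4.44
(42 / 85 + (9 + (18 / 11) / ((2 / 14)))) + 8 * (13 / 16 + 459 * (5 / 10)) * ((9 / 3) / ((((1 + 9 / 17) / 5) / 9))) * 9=71167304649 / 48620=1463745.47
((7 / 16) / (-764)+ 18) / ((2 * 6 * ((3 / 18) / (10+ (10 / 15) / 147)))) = 242687575 / 2695392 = 90.04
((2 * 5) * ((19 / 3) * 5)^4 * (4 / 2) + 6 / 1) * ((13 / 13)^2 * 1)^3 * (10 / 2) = 8145064930 / 81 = 100556357.16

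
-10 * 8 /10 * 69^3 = -2628072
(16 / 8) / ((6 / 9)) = 3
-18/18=-1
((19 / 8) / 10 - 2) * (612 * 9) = -194157 / 20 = -9707.85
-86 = -86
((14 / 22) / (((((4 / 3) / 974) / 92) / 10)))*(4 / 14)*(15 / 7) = 20161800 / 77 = 261841.56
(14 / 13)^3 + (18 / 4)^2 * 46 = 4098499 / 4394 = 932.75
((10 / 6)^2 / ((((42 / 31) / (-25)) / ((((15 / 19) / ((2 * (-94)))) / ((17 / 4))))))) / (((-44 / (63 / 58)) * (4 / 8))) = -96875 / 38741912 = -0.00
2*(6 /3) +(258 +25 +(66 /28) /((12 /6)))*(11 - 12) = -7845 /28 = -280.18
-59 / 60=-0.98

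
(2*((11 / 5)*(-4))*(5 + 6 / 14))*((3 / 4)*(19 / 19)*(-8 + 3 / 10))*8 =110352 / 25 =4414.08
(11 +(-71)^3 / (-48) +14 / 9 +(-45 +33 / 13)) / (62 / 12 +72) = 96.24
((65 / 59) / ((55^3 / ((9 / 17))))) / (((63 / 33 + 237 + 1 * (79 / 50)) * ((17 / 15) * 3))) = 1170 / 272893564999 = 0.00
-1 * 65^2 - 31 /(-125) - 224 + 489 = -494969 /125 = -3959.75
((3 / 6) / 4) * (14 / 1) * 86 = 301 / 2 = 150.50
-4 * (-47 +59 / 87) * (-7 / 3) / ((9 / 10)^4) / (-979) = 1128400000 / 1676460159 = 0.67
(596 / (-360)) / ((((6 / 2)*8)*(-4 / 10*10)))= 149 / 8640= 0.02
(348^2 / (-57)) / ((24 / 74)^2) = -1151329 / 57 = -20198.75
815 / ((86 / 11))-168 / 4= 62.24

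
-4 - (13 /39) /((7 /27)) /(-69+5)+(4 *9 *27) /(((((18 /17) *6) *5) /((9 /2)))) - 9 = 279373 /2240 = 124.72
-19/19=-1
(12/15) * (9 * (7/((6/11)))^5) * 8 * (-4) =-10827136628/135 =-80201012.06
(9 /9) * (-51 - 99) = -150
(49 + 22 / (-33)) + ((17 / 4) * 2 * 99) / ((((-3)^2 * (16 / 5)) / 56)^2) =232555 / 72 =3229.93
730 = 730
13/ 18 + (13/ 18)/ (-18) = 221/ 324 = 0.68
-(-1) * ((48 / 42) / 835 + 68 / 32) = 99429 / 46760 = 2.13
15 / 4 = 3.75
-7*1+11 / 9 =-52 / 9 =-5.78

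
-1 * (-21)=21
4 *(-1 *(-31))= 124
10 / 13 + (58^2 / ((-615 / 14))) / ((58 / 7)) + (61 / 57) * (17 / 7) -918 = -327462537 / 354445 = -923.87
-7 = -7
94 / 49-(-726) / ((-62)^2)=198455 / 94178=2.11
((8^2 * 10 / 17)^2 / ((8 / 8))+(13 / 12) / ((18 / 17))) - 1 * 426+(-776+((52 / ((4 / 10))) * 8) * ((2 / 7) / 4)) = 126987227 / 436968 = 290.61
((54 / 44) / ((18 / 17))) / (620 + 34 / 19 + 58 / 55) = 4845 / 2603488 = 0.00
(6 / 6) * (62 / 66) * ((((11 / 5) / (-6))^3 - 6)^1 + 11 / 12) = -4296011 / 891000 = -4.82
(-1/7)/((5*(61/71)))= -71/2135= -0.03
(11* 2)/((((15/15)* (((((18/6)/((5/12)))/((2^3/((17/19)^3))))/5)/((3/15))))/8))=12071840/44217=273.01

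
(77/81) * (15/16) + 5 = 2545/432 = 5.89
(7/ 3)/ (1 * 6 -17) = -7/ 33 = -0.21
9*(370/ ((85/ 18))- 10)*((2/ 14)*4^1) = 5976/ 17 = 351.53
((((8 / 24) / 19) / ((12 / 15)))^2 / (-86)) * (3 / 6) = -0.00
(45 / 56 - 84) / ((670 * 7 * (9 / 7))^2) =-1553 / 678736800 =-0.00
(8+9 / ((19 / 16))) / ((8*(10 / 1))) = 37 / 190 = 0.19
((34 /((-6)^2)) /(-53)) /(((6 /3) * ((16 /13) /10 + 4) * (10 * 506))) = -221 /517480128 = -0.00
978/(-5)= -978/5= -195.60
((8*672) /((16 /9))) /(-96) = -63 /2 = -31.50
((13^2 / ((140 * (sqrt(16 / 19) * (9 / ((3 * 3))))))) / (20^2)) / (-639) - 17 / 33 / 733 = -17 / 24189 - 169 * sqrt(19) / 143136000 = -0.00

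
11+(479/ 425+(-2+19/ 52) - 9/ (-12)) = 124229/ 11050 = 11.24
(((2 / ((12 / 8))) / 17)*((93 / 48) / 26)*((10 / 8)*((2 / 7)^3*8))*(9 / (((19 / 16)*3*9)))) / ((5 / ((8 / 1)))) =7936 / 12962313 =0.00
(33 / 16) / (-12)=-11 / 64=-0.17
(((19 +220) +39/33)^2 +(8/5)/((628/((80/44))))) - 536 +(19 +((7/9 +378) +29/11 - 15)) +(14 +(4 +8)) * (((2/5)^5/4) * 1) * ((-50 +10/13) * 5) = 1229303148296/21371625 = 57520.34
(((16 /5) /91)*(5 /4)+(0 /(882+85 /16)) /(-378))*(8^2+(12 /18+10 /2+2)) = 860 /273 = 3.15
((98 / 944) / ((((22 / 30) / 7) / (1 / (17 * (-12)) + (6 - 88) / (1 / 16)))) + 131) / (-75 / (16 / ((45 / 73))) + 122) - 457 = -466.82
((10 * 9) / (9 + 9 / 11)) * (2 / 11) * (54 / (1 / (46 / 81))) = 460 / 9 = 51.11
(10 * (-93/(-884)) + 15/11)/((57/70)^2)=3197250/877591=3.64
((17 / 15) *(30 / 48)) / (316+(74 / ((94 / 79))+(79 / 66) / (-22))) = 96679 / 51611174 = 0.00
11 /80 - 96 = -7669 /80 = -95.86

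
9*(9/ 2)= 81/ 2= 40.50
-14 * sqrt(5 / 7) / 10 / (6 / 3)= -sqrt(35) / 10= -0.59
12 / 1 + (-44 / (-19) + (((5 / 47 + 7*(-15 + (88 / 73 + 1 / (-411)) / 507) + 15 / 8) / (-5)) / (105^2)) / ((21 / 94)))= 3834008639086001 / 267660402363900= 14.32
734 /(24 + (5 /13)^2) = 30.40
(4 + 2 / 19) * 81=6318 / 19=332.53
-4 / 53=-0.08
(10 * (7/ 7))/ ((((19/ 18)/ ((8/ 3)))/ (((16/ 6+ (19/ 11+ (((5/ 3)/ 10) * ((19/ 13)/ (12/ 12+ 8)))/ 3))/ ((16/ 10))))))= 5099950/ 73359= 69.52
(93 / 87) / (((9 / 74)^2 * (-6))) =-84878 / 7047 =-12.04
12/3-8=-4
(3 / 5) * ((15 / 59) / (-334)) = -9 / 19706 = -0.00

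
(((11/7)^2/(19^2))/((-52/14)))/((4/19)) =-121/13832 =-0.01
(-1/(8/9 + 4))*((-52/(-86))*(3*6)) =-1053/473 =-2.23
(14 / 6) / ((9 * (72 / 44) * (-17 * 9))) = -77 / 74358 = -0.00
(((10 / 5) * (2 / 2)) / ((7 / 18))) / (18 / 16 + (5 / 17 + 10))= 4896 / 10871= 0.45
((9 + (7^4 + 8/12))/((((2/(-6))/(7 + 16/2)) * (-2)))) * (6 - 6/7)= 1952640/7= 278948.57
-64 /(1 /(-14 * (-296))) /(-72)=33152 /9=3683.56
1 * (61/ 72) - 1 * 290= -289.15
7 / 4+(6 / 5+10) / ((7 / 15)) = 103 / 4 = 25.75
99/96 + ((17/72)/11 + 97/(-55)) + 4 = 52099/15840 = 3.29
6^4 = 1296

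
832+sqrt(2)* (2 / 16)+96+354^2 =sqrt(2) / 8+126244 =126244.18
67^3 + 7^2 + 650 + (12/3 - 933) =300533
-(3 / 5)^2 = -9 / 25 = -0.36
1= 1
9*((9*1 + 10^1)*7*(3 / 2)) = 3591 / 2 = 1795.50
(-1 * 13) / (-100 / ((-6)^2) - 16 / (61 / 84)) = 7137 / 13621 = 0.52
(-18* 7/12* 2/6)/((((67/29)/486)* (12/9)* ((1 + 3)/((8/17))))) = -147987/2278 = -64.96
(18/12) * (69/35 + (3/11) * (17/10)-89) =-39993/308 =-129.85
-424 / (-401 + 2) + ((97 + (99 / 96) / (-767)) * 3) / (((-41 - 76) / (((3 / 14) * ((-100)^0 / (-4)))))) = 1217994119 / 1018477824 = 1.20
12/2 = 6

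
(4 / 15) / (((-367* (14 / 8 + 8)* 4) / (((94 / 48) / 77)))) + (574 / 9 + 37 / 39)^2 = 16206629470277 / 3868374510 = 4189.52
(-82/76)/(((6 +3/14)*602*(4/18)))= -123/94772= -0.00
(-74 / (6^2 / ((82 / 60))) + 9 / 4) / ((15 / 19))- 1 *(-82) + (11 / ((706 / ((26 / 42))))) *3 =406909688 / 5003775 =81.32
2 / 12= 1 / 6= 0.17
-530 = -530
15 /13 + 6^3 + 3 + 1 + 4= 2927 /13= 225.15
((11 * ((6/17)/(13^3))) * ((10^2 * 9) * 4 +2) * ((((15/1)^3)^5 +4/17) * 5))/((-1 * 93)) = -2949539393193969728147380/19682923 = -149852712079093624.87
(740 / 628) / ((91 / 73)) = 13505 / 14287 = 0.95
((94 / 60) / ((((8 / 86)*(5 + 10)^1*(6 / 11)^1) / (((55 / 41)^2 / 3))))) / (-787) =-0.00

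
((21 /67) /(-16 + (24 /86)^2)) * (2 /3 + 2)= -12943 /246560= -0.05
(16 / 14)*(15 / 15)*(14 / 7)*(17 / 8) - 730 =-5076 / 7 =-725.14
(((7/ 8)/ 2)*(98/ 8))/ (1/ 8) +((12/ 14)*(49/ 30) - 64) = -789/ 40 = -19.72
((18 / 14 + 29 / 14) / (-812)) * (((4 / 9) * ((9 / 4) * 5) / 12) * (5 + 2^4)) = -235 / 6496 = -0.04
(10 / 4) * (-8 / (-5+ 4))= 20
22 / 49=0.45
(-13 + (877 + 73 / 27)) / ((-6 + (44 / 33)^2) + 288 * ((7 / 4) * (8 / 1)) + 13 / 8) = 0.22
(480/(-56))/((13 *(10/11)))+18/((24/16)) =1026/91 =11.27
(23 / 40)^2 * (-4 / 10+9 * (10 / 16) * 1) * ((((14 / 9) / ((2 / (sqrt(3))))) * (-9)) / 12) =-773927 * sqrt(3) / 768000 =-1.75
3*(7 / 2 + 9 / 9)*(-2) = -27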